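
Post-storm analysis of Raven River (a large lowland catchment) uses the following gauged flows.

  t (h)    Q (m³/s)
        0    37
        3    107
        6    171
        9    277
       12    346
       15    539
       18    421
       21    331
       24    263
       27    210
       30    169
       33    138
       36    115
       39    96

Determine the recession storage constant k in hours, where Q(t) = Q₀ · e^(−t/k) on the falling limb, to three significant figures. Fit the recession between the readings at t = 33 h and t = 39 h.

On the falling limb, Q drops from 138 to 96 m³/s between t = 33 h and t = 39 h (Δt = 6 h).
k = −Δt / ln(Q₂/Q₁) = −6 / ln(96/138) = 16.5 h.

k ≈ 16.5 h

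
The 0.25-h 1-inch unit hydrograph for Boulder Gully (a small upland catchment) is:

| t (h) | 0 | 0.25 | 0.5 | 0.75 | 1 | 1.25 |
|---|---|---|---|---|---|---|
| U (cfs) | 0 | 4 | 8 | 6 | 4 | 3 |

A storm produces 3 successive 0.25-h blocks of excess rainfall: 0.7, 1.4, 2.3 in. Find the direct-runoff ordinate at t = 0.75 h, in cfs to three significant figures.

Q ≈ 24.6 cfs

By discrete convolution, Q_j = Σ (P_i / 1 in) · U_{j−i}.
At t = 0.75 h (j=3): Q = (0.7/1)·6 + (1.4/1)·8 + (2.3/1)·4 = 24.6 cfs.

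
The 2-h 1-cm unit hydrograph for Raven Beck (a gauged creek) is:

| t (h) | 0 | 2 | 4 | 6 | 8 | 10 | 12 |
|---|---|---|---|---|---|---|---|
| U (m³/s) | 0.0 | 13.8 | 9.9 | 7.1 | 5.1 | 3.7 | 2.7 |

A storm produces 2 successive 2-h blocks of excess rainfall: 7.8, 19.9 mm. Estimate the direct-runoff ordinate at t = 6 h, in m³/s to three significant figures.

Q ≈ 25.2 m³/s

By discrete convolution, Q_j = Σ (P_i / 10 mm) · U_{j−i}.
At t = 6 h (j=3): Q = (7.8/10)·7.1 + (19.9/10)·9.9 = 25.2 m³/s.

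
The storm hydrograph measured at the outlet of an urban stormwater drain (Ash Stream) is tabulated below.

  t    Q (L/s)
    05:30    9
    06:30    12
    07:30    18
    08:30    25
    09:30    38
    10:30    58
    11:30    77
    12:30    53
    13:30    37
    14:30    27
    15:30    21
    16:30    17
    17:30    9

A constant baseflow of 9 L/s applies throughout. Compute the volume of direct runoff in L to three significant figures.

V ≈ 1.02 × 10^6 L

Direct-runoff ordinates (Q − Q_b): 0.0, 3.0, 9.0, 16.0, 29.0, 49.0, 68.0, 44.0, 28.0, 18.0, 12.0, 8.0, 0.0 L/s.
ΣQ_DR = 284.0 L/s.
With Δt = 1 h = 3600 s, V = ΣQ_DR · Δt = 284.0 × 3600 = 1.02 × 10^6 L.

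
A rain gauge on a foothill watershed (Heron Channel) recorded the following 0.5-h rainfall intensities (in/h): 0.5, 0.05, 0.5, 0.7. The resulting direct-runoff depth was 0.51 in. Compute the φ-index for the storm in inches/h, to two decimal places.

Only the 3 blocks with intensity above φ contribute runoff: 0.5, 0.5, 0.7 in/h.
Σ(I−φ)·Δt = d  ⇒  (0.5+0.5+0.7 − 3φ)·0.5 = 0.51
φ = (1.700 − 0.51/0.5) / 3 = 0.23 in/h.

φ ≈ 0.23 in/h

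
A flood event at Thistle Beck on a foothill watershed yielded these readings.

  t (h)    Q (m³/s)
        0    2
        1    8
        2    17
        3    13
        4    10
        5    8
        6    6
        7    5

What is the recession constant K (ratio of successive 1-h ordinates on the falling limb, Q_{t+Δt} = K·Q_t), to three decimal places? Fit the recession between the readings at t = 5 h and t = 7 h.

K ≈ 0.791

Using the recession-limb readings at t = 5 h and t = 7 h: Q falls from 8 to 5 m³/s over 2 intervals.
K = (Q₂/Q₁)^(1/2) = (5/8)^(1/2) = 0.791.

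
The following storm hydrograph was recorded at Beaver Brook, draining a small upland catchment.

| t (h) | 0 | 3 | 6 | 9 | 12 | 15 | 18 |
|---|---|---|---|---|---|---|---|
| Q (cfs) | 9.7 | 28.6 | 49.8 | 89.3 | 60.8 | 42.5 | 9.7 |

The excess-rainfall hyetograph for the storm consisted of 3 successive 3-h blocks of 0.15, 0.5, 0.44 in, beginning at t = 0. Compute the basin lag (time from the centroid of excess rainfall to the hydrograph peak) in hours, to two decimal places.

t_L ≈ 3.70 h

Centroid of excess rainfall: t_c = Σ P_i·t̄_i / ΣP_i = 5.2982 h (block centres at 1.5, 4.5, 7.5 h).
Hydrograph peak occurs at t = 9 h, so basin lag t_L = 9 − 5.2982 = 3.70 h.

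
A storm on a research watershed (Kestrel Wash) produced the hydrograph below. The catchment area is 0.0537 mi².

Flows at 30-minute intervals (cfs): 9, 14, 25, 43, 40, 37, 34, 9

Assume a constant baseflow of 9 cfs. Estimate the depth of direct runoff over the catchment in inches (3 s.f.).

d ≈ 2.01 in

Direct runoff: 0.0, 5.0, 16.0, 34.0, 31.0, 28.0, 25.0, 0.0 cfs; ΣQ_DR = 139.0 cfs.
V = ΣQ_DR · Δt = 139.0 × 1800 s = 2.502 × 10^5 ft³.
Over A = 0.0537 mi², depth = V / A = 2.01 in.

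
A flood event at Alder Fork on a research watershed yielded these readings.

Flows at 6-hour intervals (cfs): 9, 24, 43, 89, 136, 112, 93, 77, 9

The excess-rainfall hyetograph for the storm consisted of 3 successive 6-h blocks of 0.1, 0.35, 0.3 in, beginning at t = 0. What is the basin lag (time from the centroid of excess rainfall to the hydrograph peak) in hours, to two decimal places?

t_L ≈ 13.40 h

Centroid of excess rainfall: t_c = Σ P_i·t̄_i / ΣP_i = 10.6000 h (block centres at 3, 9, 15 h).
Hydrograph peak occurs at t = 24 h, so basin lag t_L = 24 − 10.6000 = 13.40 h.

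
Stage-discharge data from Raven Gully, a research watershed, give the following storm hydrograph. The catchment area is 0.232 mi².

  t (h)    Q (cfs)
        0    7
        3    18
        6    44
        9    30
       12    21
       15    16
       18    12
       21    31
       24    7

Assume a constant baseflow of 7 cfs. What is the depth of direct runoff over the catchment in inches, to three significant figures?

d ≈ 2.46 in

Direct runoff: 0.0, 11.0, 37.0, 23.0, 14.0, 9.0, 5.0, 24.0, 0.0 cfs; ΣQ_DR = 123.0 cfs.
V = ΣQ_DR · Δt = 123.0 × 10800 s = 1.328 × 10^6 ft³.
Over A = 0.232 mi², depth = V / A = 2.46 in.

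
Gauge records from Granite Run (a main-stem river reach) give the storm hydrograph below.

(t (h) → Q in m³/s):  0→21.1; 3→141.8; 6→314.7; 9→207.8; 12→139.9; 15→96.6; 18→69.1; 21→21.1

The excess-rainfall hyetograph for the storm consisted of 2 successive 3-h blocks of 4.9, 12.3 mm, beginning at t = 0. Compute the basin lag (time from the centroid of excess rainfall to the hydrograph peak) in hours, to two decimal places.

t_L ≈ 2.35 h

Centroid of excess rainfall: t_c = Σ P_i·t̄_i / ΣP_i = 3.6453 h (block centres at 1.5, 4.5 h).
Hydrograph peak occurs at t = 6 h, so basin lag t_L = 6 − 3.6453 = 2.35 h.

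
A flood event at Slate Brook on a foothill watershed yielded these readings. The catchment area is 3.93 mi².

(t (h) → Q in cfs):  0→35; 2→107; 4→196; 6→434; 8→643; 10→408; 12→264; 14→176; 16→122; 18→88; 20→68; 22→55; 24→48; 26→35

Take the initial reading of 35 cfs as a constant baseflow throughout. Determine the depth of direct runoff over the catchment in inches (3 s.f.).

Direct runoff: 0.0, 72.0, 161.0, 399.0, 608.0, 373.0, 229.0, 141.0, 87.0, 53.0, 33.0, 20.0, 13.0, 0.0 cfs; ΣQ_DR = 2189 cfs.
V = ΣQ_DR · Δt = 2189 × 7200 s = 1.576 × 10^7 ft³.
Over A = 3.93 mi², depth = V / A = 1.73 in.

d ≈ 1.73 in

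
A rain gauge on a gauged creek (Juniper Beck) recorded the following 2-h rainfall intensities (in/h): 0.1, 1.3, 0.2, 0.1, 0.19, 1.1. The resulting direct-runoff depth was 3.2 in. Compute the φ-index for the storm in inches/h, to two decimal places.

φ ≈ 0.40 in/h

Only the 2 blocks with intensity above φ contribute runoff: 1.3, 1.1 in/h.
Σ(I−φ)·Δt = d  ⇒  (1.3+1.1 − 2φ)·2 = 3.2
φ = (2.400 − 3.2/2) / 2 = 0.40 in/h.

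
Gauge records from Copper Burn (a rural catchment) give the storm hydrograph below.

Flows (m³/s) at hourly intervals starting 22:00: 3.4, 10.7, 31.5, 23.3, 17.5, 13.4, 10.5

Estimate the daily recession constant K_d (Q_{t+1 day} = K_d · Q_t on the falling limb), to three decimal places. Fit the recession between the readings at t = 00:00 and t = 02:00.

Between t = 00:00 and t = 02:00 the flow falls from 31.5 to 17.5 m³/s over 2×1 h = 2 h.
Per-interval ratio K = (17.5/31.5)^(1/2) = 0.7454; K_d = K^(24/1) = 0.001.

K_d ≈ 0.001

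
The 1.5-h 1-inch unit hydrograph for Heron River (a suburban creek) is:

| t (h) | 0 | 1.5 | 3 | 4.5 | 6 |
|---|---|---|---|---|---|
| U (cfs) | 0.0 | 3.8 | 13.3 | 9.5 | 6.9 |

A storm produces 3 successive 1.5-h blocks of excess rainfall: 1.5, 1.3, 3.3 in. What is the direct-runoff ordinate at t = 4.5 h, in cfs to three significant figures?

By discrete convolution, Q_j = Σ (P_i / 1 in) · U_{j−i}.
At t = 4.5 h (j=3): Q = (1.5/1)·9.5 + (1.3/1)·13.3 + (3.3/1)·3.8 = 44.1 cfs.

Q ≈ 44.1 cfs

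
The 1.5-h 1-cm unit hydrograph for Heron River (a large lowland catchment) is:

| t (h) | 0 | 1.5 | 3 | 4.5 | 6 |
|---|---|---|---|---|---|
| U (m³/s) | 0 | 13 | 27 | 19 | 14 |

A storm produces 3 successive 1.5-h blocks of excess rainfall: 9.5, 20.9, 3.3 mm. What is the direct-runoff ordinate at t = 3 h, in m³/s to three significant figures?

By discrete convolution, Q_j = Σ (P_i / 10 mm) · U_{j−i}.
At t = 3 h (j=2): Q = (9.5/10)·27 + (20.9/10)·13 + (3.3/10)·0 = 52.8 m³/s.

Q ≈ 52.8 m³/s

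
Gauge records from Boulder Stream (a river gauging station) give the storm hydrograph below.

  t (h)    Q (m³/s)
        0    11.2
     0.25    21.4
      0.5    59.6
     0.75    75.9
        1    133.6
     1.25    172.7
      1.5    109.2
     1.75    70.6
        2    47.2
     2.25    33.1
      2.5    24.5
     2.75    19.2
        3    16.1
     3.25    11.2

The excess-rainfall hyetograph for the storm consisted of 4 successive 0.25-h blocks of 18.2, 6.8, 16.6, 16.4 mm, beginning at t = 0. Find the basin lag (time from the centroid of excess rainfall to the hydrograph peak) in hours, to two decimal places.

t_L ≈ 0.74 h

Centroid of excess rainfall: t_c = Σ P_i·t̄_i / ΣP_i = 0.5095 h (block centres at 0.125, 0.375, 0.625, 0.875 h).
Hydrograph peak occurs at t = 1.25 h, so basin lag t_L = 1.25 − 0.5095 = 0.74 h.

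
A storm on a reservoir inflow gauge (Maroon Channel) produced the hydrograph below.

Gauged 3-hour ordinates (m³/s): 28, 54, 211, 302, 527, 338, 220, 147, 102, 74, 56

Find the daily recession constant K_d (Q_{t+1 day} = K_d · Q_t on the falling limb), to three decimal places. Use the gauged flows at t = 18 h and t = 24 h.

Between t = 18 h and t = 24 h the flow falls from 220 to 102 m³/s over 2×3 h = 6 h.
Per-interval ratio K = (102/220)^(1/2) = 0.6809; K_d = K^(24/3) = 0.046.

K_d ≈ 0.046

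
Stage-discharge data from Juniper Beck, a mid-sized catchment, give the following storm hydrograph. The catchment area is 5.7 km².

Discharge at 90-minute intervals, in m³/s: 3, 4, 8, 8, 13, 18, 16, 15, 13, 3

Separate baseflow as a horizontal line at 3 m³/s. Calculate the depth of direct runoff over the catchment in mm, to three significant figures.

d ≈ 67.3 mm

Direct runoff: 0.0, 1.0, 5.0, 5.0, 10.0, 15.0, 13.0, 12.0, 10.0, 0.0 m³/s; ΣQ_DR = 71.00 m³/s.
V = ΣQ_DR · Δt = 71.00 × 5400 s = 3.834 × 10^5 m³.
Over A = 5.7 km², depth = V / A = 67.3 mm.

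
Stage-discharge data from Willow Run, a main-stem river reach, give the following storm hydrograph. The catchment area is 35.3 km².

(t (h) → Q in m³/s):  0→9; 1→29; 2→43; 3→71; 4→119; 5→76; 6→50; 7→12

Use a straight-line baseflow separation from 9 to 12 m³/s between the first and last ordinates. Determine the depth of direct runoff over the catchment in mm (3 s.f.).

d ≈ 33.1 mm

Direct runoff: 0.00, 19.57, 33.14, 60.71, 108.29, 64.86, 38.43, 0.00 m³/s; ΣQ_DR = 325.0 m³/s.
V = ΣQ_DR · Δt = 325.0 × 3600 s = 1.170 × 10^6 m³.
Over A = 35.3 km², depth = V / A = 33.1 mm.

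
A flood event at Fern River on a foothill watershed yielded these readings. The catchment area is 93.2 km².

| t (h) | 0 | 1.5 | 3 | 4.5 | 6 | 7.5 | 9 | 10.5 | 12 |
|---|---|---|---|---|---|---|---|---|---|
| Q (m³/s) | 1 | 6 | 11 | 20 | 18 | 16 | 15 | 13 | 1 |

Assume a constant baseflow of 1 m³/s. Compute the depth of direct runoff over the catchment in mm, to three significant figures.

d ≈ 5.33 mm

Direct runoff: 0.0, 5.0, 10.0, 19.0, 17.0, 15.0, 14.0, 12.0, 0.0 m³/s; ΣQ_DR = 92.00 m³/s.
V = ΣQ_DR · Δt = 92.00 × 5400 s = 4.968 × 10^5 m³.
Over A = 93.2 km², depth = V / A = 5.33 mm.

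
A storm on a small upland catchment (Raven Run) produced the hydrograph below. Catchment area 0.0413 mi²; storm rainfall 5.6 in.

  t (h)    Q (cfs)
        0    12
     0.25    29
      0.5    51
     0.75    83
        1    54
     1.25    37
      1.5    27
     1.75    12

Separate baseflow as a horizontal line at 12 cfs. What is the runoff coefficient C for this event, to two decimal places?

C ≈ 0.35

ΣQ_DR = 209.0 cfs; V = ΣQ_DR·Δt = 1.881 × 10^5 ft³.
Runoff depth d = V / A = 1.960 in.
C = d / P = 1.960 / 5.6 = 0.35.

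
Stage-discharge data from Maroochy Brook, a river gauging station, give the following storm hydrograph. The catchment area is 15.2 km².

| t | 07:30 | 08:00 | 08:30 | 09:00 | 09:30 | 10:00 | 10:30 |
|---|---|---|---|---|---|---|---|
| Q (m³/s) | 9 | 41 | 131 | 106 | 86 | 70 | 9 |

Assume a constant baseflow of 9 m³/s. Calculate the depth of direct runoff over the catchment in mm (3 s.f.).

d ≈ 46.1 mm

Direct runoff: 0.0, 32.0, 122.0, 97.0, 77.0, 61.0, 0.0 m³/s; ΣQ_DR = 389.0 m³/s.
V = ΣQ_DR · Δt = 389.0 × 1800 s = 7.002 × 10^5 m³.
Over A = 15.2 km², depth = V / A = 46.1 mm.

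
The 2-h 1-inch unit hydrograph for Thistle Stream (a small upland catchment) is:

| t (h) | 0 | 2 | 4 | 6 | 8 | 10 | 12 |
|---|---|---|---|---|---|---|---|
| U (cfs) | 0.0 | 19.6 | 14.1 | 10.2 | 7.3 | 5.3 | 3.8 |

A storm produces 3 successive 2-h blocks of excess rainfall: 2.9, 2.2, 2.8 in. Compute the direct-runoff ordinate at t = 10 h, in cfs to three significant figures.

By discrete convolution, Q_j = Σ (P_i / 1 in) · U_{j−i}.
At t = 10 h (j=5): Q = (2.9/1)·5.3 + (2.2/1)·7.3 + (2.8/1)·10.2 = 60.0 cfs.

Q ≈ 60.0 cfs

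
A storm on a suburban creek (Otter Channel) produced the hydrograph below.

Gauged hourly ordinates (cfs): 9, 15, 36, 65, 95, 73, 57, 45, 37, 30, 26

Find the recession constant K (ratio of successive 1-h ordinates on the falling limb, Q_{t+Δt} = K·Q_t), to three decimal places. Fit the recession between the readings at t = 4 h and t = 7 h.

Using the recession-limb readings at t = 4 h and t = 7 h: Q falls from 95 to 45 cfs over 3 intervals.
K = (Q₂/Q₁)^(1/3) = (45/95)^(1/3) = 0.780.

K ≈ 0.780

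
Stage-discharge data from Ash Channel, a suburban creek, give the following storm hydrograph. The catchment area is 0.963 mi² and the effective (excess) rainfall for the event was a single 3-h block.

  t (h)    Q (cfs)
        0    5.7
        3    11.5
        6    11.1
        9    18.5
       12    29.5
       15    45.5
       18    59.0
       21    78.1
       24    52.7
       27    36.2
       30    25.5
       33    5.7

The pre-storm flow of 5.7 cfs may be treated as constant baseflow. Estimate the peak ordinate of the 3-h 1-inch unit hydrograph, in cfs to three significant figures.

U_p ≈ 48.3 cfs

Direct runoff: 0.0, 5.8, 5.4, 12.8, 23.8, 39.8, 53.3, 72.4, 47.0, 30.5, 19.8, 0.0 cfs; ΣQ_DR = 310.6 cfs, peak = 72.4 cfs.
Runoff depth d = ΣQ_DR·Δt / A = 310.6 × 10800 / (0.963 mi²) = 1.499 in.
The 1-inch UH is the DRH scaled by (1 in)/d, so U_p = 72.4 × 1/1.499 = 48.3 cfs.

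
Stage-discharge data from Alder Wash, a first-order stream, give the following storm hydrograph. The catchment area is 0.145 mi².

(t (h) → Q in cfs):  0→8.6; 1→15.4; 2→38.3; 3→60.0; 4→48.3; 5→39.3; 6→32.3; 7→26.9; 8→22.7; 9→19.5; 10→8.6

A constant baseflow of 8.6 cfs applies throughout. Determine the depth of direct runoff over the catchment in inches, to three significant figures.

Direct runoff: 0.0, 6.8, 29.7, 51.4, 39.7, 30.7, 23.7, 18.3, 14.1, 10.9, 0.0 cfs; ΣQ_DR = 225.3 cfs.
V = ΣQ_DR · Δt = 225.3 × 3600 s = 8.111 × 10^5 ft³.
Over A = 0.145 mi², depth = V / A = 2.41 in.

d ≈ 2.41 in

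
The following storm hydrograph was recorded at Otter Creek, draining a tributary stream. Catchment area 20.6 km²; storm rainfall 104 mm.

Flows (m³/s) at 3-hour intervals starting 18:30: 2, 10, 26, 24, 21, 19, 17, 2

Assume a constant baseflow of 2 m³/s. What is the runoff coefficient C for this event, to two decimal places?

C ≈ 0.53

ΣQ_DR = 105.0 m³/s; V = ΣQ_DR·Δt = 1.134 × 10^6 m³.
Runoff depth d = V / A = 55.05 mm.
C = d / P = 55.05 / 104 = 0.53.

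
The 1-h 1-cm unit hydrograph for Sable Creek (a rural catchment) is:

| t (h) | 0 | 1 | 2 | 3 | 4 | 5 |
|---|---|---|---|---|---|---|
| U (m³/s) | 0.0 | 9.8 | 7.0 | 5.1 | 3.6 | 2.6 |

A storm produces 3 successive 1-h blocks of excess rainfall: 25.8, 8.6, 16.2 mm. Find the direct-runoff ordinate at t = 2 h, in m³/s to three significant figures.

Q ≈ 26.5 m³/s

By discrete convolution, Q_j = Σ (P_i / 10 mm) · U_{j−i}.
At t = 2 h (j=2): Q = (25.8/10)·7.0 + (8.6/10)·9.8 + (16.2/10)·0.0 = 26.5 m³/s.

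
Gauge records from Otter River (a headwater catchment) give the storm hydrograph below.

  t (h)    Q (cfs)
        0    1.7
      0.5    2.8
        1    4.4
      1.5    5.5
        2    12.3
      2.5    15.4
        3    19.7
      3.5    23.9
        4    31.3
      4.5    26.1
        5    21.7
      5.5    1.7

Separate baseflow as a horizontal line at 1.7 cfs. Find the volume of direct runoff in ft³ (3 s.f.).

V ≈ 2.63 × 10^5 ft³

Direct-runoff ordinates (Q − Q_b): 0.0, 1.1, 2.7, 3.8, 10.6, 13.7, 18.0, 22.2, 29.6, 24.4, 20.0, 0.0 cfs.
ΣQ_DR = 146.1 cfs.
With Δt = 0.5 h = 1800 s, V = ΣQ_DR · Δt = 146.1 × 1800 = 2.63 × 10^5 ft³.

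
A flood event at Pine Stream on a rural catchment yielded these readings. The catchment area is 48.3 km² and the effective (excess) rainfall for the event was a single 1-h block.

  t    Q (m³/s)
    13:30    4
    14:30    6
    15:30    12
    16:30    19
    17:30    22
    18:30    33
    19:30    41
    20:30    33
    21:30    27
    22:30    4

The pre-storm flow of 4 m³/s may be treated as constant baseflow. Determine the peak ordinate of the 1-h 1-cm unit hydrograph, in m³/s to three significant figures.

U_p ≈ 30.8 m³/s

Direct runoff: 0.0, 2.0, 8.0, 15.0, 18.0, 29.0, 37.0, 29.0, 23.0, 0.0 m³/s; ΣQ_DR = 161.0 m³/s, peak = 37.0 m³/s.
Runoff depth d = ΣQ_DR·Δt / A = 161.0 × 3600 / (48.3 km²) = 12.00 mm.
The 1-cm UH is the DRH scaled by (10 mm)/d, so U_p = 37.0 × 10/12.00 = 30.8 m³/s.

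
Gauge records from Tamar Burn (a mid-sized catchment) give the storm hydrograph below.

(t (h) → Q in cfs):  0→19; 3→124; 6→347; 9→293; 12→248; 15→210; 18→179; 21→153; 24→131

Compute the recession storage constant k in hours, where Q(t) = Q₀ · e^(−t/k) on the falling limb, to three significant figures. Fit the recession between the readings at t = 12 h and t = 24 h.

On the falling limb, Q drops from 248 to 131 cfs between t = 12 h and t = 24 h (Δt = 12 h).
k = −Δt / ln(Q₂/Q₁) = −12 / ln(131/248) = 18.8 h.

k ≈ 18.8 h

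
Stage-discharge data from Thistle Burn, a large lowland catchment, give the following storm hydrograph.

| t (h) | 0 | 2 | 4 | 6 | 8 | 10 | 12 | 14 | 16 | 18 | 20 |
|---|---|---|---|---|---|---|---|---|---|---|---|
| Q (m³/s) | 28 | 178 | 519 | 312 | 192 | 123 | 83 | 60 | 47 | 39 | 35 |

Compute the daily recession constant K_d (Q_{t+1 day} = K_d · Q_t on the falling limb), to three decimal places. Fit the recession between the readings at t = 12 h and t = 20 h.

K_d ≈ 0.075

Between t = 12 h and t = 20 h the flow falls from 83 to 35 m³/s over 4×2 h = 8 h.
Per-interval ratio K = (35/83)^(1/4) = 0.8058; K_d = K^(24/2) = 0.075.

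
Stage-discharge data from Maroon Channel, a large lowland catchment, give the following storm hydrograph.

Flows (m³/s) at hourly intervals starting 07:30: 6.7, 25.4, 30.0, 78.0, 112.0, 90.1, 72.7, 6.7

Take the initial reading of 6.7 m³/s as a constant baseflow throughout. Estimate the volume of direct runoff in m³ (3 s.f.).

Direct-runoff ordinates (Q − Q_b): 0.0, 18.7, 23.3, 71.3, 105.3, 83.4, 66.0, 0.0 m³/s.
ΣQ_DR = 368.0 m³/s.
With Δt = 1 h = 3600 s, V = ΣQ_DR · Δt = 368.0 × 3600 = 1.32 × 10^6 m³.

V ≈ 1.32 × 10^6 m³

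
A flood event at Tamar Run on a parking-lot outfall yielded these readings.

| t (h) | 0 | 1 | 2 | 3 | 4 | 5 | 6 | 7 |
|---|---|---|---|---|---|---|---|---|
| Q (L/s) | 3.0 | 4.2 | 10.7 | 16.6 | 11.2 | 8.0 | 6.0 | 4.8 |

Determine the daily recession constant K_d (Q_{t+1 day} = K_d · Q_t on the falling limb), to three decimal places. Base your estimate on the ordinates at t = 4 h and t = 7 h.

Between t = 4 h and t = 7 h the flow falls from 11.2 to 4.8 L/s over 3×1 h = 3 h.
Per-interval ratio K = (4.8/11.2)^(1/3) = 0.7539; K_d = K^(24/1) = 0.001.

K_d ≈ 0.001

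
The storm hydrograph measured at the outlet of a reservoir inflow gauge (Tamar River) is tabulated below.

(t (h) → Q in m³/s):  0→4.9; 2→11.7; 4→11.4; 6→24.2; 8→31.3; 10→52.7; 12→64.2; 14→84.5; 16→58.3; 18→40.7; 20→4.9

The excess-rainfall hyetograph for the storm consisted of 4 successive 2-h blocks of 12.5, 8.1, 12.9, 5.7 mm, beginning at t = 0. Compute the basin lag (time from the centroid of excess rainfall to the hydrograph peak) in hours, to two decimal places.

Centroid of excess rainfall: t_c = Σ P_i·t̄_i / ΣP_i = 3.6020 h (block centres at 1, 3, 5, 7 h).
Hydrograph peak occurs at t = 14 h, so basin lag t_L = 14 − 3.6020 = 10.40 h.

t_L ≈ 10.40 h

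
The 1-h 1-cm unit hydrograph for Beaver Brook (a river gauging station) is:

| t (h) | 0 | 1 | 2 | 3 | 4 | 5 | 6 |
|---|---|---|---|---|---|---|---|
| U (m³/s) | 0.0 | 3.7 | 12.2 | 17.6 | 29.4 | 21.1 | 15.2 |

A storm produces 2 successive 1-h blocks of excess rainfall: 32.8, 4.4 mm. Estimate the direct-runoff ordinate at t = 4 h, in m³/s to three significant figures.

Q ≈ 104 m³/s

By discrete convolution, Q_j = Σ (P_i / 10 mm) · U_{j−i}.
At t = 4 h (j=4): Q = (32.8/10)·29.4 + (4.4/10)·17.6 = 104 m³/s.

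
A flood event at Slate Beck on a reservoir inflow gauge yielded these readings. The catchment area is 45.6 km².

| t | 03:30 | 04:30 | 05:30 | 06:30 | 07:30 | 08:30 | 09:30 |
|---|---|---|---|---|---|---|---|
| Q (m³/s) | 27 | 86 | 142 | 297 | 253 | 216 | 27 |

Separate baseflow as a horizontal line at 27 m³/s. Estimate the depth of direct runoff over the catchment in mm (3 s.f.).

d ≈ 67.8 mm

Direct runoff: 0.0, 59.0, 115.0, 270.0, 226.0, 189.0, 0.0 m³/s; ΣQ_DR = 859.0 m³/s.
V = ΣQ_DR · Δt = 859.0 × 3600 s = 3.092 × 10^6 m³.
Over A = 45.6 km², depth = V / A = 67.8 mm.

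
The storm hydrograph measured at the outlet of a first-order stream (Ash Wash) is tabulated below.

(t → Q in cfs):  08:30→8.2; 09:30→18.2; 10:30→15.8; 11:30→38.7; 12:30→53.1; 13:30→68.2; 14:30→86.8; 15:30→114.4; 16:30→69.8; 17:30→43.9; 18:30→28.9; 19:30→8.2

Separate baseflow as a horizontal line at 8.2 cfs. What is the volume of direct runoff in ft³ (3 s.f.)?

Direct-runoff ordinates (Q − Q_b): 0.0, 10.0, 7.6, 30.5, 44.9, 60.0, 78.6, 106.2, 61.6, 35.7, 20.7, 0.0 cfs.
ΣQ_DR = 455.8 cfs.
With Δt = 1 h = 3600 s, V = ΣQ_DR · Δt = 455.8 × 3600 = 1.64 × 10^6 ft³.

V ≈ 1.64 × 10^6 ft³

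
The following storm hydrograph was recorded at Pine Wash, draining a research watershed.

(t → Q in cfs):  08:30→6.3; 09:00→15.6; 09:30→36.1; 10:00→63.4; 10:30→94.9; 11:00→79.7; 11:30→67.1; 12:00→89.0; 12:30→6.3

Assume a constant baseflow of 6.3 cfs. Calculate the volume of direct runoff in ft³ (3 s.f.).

V ≈ 7.23 × 10^5 ft³

Direct-runoff ordinates (Q − Q_b): 0.0, 9.3, 29.8, 57.1, 88.6, 73.4, 60.8, 82.7, 0.0 cfs.
ΣQ_DR = 401.7 cfs.
With Δt = 0.5 h = 1800 s, V = ΣQ_DR · Δt = 401.7 × 1800 = 7.23 × 10^5 ft³.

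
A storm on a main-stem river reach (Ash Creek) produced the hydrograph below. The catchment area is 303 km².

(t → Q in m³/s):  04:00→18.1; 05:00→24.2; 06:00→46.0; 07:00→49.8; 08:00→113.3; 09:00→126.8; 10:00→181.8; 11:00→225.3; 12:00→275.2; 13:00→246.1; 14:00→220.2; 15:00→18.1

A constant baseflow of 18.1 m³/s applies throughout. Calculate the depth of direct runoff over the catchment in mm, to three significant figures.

d ≈ 15.8 mm

Direct runoff: 0.0, 6.1, 27.9, 31.7, 95.2, 108.7, 163.7, 207.2, 257.1, 228.0, 202.1, 0.0 m³/s; ΣQ_DR = 1328 m³/s.
V = ΣQ_DR · Δt = 1328 × 3600 s = 4.780 × 10^6 m³.
Over A = 303 km², depth = V / A = 15.8 mm.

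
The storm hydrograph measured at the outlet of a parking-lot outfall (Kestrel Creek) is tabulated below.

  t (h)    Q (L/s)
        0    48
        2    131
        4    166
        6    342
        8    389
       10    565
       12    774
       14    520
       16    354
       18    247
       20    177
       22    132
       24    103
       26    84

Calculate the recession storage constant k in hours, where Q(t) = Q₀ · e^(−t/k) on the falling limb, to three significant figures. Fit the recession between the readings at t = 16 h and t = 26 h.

On the falling limb, Q drops from 354 to 84 L/s between t = 16 h and t = 26 h (Δt = 10 h).
k = −Δt / ln(Q₂/Q₁) = −10 / ln(84/354) = 6.95 h.

k ≈ 6.95 h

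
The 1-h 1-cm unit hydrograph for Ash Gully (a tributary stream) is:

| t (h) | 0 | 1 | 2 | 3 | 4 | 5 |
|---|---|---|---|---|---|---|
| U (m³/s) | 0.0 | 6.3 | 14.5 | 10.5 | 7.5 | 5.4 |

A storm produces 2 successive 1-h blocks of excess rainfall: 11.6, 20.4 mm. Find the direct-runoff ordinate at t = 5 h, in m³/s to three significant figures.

Q ≈ 21.6 m³/s

By discrete convolution, Q_j = Σ (P_i / 10 mm) · U_{j−i}.
At t = 5 h (j=5): Q = (11.6/10)·5.4 + (20.4/10)·7.5 = 21.6 m³/s.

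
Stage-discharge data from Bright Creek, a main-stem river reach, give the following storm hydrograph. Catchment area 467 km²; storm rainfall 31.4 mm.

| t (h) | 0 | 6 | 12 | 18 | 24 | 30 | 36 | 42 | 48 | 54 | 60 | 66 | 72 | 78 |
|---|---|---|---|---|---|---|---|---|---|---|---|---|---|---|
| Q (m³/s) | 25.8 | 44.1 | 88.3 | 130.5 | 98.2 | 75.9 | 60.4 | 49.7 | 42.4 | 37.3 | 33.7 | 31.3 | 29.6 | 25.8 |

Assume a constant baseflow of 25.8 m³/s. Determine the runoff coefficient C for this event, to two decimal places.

ΣQ_DR = 411.8 m³/s; V = ΣQ_DR·Δt = 8.895 × 10^6 m³.
Runoff depth d = V / A = 19.05 mm.
C = d / P = 19.05 / 31.4 = 0.61.

C ≈ 0.61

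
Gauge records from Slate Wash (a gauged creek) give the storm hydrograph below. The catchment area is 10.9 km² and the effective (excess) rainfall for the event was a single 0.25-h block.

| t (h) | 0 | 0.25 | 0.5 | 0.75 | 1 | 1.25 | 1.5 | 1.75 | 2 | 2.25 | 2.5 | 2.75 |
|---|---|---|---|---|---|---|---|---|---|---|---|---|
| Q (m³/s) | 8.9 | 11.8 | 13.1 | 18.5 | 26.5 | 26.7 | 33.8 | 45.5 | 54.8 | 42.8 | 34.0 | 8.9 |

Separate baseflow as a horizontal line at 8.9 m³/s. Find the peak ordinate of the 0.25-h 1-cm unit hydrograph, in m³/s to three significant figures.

U_p ≈ 25.4 m³/s

Direct runoff: 0.0, 2.9, 4.2, 9.6, 17.6, 17.8, 24.9, 36.6, 45.9, 33.9, 25.1, 0.0 m³/s; ΣQ_DR = 218.5 m³/s, peak = 45.9 m³/s.
Runoff depth d = ΣQ_DR·Δt / A = 218.5 × 900 / (10.9 km²) = 18.04 mm.
The 1-cm UH is the DRH scaled by (10 mm)/d, so U_p = 45.9 × 10/18.04 = 25.4 m³/s.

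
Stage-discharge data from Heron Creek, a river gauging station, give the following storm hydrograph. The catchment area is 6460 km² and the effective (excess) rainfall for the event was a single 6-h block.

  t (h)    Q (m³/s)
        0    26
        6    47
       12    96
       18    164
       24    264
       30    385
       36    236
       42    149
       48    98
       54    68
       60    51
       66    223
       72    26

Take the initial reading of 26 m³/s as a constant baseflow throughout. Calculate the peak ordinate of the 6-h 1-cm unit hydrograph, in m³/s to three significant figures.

U_p ≈ 718 m³/s

Direct runoff: 0.0, 21.0, 70.0, 138.0, 238.0, 359.0, 210.0, 123.0, 72.0, 42.0, 25.0, 197.0, 0.0 m³/s; ΣQ_DR = 1495 m³/s, peak = 359.0 m³/s.
Runoff depth d = ΣQ_DR·Δt / A = 1495 × 21600 / (6460 km²) = 4.999 mm.
The 1-cm UH is the DRH scaled by (10 mm)/d, so U_p = 359.0 × 10/4.999 = 718 m³/s.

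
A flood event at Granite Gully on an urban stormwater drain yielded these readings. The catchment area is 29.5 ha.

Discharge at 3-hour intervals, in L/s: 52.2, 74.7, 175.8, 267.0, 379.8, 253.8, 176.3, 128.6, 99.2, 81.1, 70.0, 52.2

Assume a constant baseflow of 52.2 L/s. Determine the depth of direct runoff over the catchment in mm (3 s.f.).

d ≈ 43.4 mm

Direct runoff: 0.0, 22.5, 123.6, 214.8, 327.6, 201.6, 124.1, 76.4, 47.0, 28.9, 17.8, 0.0 L/s; ΣQ_DR = 1184 L/s.
V = ΣQ_DR · Δt = 1184 × 10800 s = 1.279 × 10^7 L.
Over A = 29.5 ha, depth = V / A = 43.4 mm.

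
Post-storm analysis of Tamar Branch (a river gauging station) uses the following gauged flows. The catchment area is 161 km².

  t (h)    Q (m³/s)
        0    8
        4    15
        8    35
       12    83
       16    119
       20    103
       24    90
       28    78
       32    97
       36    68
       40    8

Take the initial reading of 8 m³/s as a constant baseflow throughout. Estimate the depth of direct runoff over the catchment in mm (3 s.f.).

Direct runoff: 0.0, 7.0, 27.0, 75.0, 111.0, 95.0, 82.0, 70.0, 89.0, 60.0, 0.0 m³/s; ΣQ_DR = 616.0 m³/s.
V = ΣQ_DR · Δt = 616.0 × 14400 s = 8.870 × 10^6 m³.
Over A = 161 km², depth = V / A = 55.1 mm.

d ≈ 55.1 mm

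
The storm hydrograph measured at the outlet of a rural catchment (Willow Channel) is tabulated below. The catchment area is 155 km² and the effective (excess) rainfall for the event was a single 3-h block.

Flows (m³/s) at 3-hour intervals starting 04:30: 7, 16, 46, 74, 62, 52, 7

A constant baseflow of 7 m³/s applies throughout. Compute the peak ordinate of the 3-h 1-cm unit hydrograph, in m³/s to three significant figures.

U_p ≈ 44.7 m³/s

Direct runoff: 0.0, 9.0, 39.0, 67.0, 55.0, 45.0, 0.0 m³/s; ΣQ_DR = 215.0 m³/s, peak = 67.0 m³/s.
Runoff depth d = ΣQ_DR·Δt / A = 215.0 × 10800 / (155 km²) = 14.98 mm.
The 1-cm UH is the DRH scaled by (10 mm)/d, so U_p = 67.0 × 10/14.98 = 44.7 m³/s.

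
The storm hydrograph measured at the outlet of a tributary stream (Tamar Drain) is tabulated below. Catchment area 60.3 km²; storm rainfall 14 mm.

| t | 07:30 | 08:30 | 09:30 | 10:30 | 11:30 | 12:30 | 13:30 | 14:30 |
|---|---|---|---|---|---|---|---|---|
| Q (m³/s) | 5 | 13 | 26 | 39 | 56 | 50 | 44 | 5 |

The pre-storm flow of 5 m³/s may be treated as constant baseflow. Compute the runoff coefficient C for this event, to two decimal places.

ΣQ_DR = 198.0 m³/s; V = ΣQ_DR·Δt = 7.128 × 10^5 m³.
Runoff depth d = V / A = 11.82 mm.
C = d / P = 11.82 / 14 = 0.84.

C ≈ 0.84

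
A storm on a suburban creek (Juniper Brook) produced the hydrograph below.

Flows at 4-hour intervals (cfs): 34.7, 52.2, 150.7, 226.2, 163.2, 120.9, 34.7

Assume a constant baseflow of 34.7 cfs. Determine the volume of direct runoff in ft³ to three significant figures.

Direct-runoff ordinates (Q − Q_b): 0.0, 17.5, 116.0, 191.5, 128.5, 86.2, 0.0 cfs.
ΣQ_DR = 539.7 cfs.
With Δt = 4 h = 14400 s, V = ΣQ_DR · Δt = 539.7 × 14400 = 7.77 × 10^6 ft³.

V ≈ 7.77 × 10^6 ft³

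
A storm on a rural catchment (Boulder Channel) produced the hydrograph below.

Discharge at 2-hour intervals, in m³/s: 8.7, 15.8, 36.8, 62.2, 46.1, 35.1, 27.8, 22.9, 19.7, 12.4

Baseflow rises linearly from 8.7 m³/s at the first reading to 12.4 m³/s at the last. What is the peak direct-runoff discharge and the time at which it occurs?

Q_p = 52.27 m³/s at t = 6 h

Subtracting baseflow gives direct-runoff ordinates: 0.00, 6.69, 27.28, 52.27, 35.76, 24.34, 16.63, 11.32, 7.71, 0.00 m³/s.
The maximum is 52.27 m³/s, occurring at the reading for t = 6 h.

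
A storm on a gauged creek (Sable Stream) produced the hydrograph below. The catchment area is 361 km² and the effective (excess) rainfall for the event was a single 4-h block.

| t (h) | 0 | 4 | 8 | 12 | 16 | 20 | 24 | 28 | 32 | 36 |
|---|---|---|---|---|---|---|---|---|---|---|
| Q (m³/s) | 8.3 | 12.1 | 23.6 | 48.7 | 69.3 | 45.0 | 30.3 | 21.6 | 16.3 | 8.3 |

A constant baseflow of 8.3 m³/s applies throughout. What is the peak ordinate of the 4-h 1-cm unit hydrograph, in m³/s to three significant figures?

U_p ≈ 76.3 m³/s

Direct runoff: 0.0, 3.8, 15.3, 40.4, 61.0, 36.7, 22.0, 13.3, 8.0, 0.0 m³/s; ΣQ_DR = 200.5 m³/s, peak = 61.0 m³/s.
Runoff depth d = ΣQ_DR·Δt / A = 200.5 × 14400 / (361 km²) = 7.998 mm.
The 1-cm UH is the DRH scaled by (10 mm)/d, so U_p = 61.0 × 10/7.998 = 76.3 m³/s.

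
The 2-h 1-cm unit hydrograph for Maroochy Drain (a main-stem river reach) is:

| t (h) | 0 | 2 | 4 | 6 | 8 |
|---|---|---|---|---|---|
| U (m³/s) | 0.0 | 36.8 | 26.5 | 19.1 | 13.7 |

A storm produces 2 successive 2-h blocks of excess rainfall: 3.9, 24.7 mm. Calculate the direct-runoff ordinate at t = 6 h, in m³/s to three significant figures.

Q ≈ 72.9 m³/s

By discrete convolution, Q_j = Σ (P_i / 10 mm) · U_{j−i}.
At t = 6 h (j=3): Q = (3.9/10)·19.1 + (24.7/10)·26.5 = 72.9 m³/s.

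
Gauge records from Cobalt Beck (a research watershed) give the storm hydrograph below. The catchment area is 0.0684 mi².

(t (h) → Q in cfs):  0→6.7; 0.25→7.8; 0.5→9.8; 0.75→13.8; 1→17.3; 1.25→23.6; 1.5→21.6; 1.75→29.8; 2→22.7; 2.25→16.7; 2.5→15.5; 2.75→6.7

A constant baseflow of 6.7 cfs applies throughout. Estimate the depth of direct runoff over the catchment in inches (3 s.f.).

d ≈ 0.632 in

Direct runoff: 0.0, 1.1, 3.1, 7.1, 10.6, 16.9, 14.9, 23.1, 16.0, 10.0, 8.8, 0.0 cfs; ΣQ_DR = 111.6 cfs.
V = ΣQ_DR · Δt = 111.6 × 900 s = 1.004 × 10^5 ft³.
Over A = 0.0684 mi², depth = V / A = 0.632 in.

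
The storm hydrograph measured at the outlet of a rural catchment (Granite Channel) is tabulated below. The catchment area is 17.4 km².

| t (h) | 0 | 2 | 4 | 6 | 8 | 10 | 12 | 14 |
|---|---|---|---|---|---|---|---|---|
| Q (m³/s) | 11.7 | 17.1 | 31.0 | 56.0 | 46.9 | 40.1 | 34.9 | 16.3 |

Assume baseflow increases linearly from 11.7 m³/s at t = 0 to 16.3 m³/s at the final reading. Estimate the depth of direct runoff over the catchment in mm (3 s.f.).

d ≈ 58.8 mm

Direct runoff: 0.00, 4.74, 17.99, 42.33, 32.57, 25.11, 19.26, 0.00 m³/s; ΣQ_DR = 142.0 m³/s.
V = ΣQ_DR · Δt = 142.0 × 7200 s = 1.022 × 10^6 m³.
Over A = 17.4 km², depth = V / A = 58.8 mm.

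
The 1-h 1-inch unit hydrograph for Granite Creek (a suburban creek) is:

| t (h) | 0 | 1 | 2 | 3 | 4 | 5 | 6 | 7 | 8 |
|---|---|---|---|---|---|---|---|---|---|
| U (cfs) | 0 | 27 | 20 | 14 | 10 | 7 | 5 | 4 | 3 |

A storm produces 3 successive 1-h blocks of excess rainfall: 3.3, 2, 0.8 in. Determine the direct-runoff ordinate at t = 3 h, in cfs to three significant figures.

Q ≈ 108 cfs

By discrete convolution, Q_j = Σ (P_i / 1 in) · U_{j−i}.
At t = 3 h (j=3): Q = (3.3/1)·14 + (2/1)·20 + (0.8/1)·27 = 108 cfs.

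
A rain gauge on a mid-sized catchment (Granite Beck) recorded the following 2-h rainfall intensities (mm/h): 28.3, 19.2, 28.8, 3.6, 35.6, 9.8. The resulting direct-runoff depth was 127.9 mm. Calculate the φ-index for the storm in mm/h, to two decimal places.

φ ≈ 11.99 mm/h

Only the 4 blocks with intensity above φ contribute runoff: 28.3, 19.2, 28.8, 35.6 mm/h.
Σ(I−φ)·Δt = d  ⇒  (28.3+19.2+28.8+35.6 − 4φ)·2 = 127.9
φ = (111.9 − 127.9/2) / 4 = 11.99 mm/h.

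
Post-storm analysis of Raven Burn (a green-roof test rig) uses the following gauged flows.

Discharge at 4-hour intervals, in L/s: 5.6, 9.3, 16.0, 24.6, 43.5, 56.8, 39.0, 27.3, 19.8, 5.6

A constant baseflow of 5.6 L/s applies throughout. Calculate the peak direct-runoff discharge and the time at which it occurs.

Subtracting baseflow gives direct-runoff ordinates: 0.0, 3.7, 10.4, 19.0, 37.9, 51.2, 33.4, 21.7, 14.2, 0.0 L/s.
The maximum is 51.2 L/s, occurring at the reading for t = 20 h.

Q_p = 51.2 L/s at t = 20 h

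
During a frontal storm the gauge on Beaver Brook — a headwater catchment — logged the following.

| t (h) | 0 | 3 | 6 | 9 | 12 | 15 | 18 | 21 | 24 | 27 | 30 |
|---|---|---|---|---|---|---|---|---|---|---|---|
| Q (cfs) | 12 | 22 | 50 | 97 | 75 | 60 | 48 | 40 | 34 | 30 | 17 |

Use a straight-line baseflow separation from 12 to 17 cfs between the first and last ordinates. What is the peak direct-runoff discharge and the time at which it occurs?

Q_p = 83.50 cfs at t = 9 h

Subtracting baseflow gives direct-runoff ordinates: 0.00, 9.50, 37.00, 83.50, 61.00, 45.50, 33.00, 24.50, 18.00, 13.50, 0.00 cfs.
The maximum is 83.50 cfs, occurring at the reading for t = 9 h.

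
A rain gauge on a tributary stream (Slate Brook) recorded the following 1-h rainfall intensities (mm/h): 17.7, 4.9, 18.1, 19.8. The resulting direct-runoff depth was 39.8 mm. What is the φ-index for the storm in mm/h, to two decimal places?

Only the 3 blocks with intensity above φ contribute runoff: 17.7, 18.1, 19.8 mm/h.
Σ(I−φ)·Δt = d  ⇒  (17.7+18.1+19.8 − 3φ)·1 = 39.8
φ = (55.60 − 39.8/1) / 3 = 5.27 mm/h.

φ ≈ 5.27 mm/h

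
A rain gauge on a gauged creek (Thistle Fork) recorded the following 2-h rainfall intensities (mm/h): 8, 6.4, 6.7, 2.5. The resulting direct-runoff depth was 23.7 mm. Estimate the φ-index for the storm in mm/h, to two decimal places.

φ ≈ 3.08 mm/h

Only the 3 blocks with intensity above φ contribute runoff: 8, 6.4, 6.7 mm/h.
Σ(I−φ)·Δt = d  ⇒  (8+6.4+6.7 − 3φ)·2 = 23.7
φ = (21.10 − 23.7/2) / 3 = 3.08 mm/h.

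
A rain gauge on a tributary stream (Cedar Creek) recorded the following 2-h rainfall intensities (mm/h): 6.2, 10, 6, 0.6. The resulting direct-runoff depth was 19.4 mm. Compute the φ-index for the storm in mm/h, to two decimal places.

Only the 3 blocks with intensity above φ contribute runoff: 6.2, 10, 6 mm/h.
Σ(I−φ)·Δt = d  ⇒  (6.2+10+6 − 3φ)·2 = 19.4
φ = (22.20 − 19.4/2) / 3 = 4.17 mm/h.

φ ≈ 4.17 mm/h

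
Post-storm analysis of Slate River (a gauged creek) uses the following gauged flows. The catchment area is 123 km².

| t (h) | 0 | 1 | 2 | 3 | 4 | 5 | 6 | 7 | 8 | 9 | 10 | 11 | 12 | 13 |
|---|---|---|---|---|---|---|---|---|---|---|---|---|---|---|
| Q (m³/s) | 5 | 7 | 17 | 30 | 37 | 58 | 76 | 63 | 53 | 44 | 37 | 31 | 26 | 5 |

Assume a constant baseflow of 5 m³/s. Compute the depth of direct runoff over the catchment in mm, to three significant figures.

d ≈ 12.3 mm

Direct runoff: 0.0, 2.0, 12.0, 25.0, 32.0, 53.0, 71.0, 58.0, 48.0, 39.0, 32.0, 26.0, 21.0, 0.0 m³/s; ΣQ_DR = 419.0 m³/s.
V = ΣQ_DR · Δt = 419.0 × 3600 s = 1.508 × 10^6 m³.
Over A = 123 km², depth = V / A = 12.3 mm.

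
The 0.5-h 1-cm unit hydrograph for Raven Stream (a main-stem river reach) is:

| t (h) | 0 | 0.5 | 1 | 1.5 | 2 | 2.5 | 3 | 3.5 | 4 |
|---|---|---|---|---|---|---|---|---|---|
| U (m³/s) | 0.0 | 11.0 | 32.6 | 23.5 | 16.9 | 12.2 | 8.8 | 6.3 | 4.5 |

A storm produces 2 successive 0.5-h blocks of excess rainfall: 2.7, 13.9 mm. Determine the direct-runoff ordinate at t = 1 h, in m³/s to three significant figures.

By discrete convolution, Q_j = Σ (P_i / 10 mm) · U_{j−i}.
At t = 1 h (j=2): Q = (2.7/10)·32.6 + (13.9/10)·11.0 = 24.1 m³/s.

Q ≈ 24.1 m³/s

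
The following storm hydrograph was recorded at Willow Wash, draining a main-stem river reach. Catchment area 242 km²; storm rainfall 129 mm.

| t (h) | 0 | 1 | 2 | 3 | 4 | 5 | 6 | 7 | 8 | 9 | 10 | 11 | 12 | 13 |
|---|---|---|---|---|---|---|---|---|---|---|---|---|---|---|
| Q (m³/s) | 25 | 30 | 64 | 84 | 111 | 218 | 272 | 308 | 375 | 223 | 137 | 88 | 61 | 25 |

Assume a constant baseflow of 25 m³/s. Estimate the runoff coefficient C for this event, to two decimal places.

ΣQ_DR = 1671 m³/s; V = ΣQ_DR·Δt = 6.016 × 10^6 m³.
Runoff depth d = V / A = 24.86 mm.
C = d / P = 24.86 / 129 = 0.19.

C ≈ 0.19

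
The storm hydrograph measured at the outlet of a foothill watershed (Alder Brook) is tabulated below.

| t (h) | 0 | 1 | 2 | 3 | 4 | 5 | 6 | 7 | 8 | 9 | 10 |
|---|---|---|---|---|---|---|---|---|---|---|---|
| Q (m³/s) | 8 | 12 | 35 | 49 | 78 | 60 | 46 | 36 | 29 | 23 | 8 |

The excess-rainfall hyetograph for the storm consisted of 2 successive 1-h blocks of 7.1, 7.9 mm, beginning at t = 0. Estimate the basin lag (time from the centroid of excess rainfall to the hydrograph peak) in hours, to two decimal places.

Centroid of excess rainfall: t_c = Σ P_i·t̄_i / ΣP_i = 1.0267 h (block centres at 0.5, 1.5 h).
Hydrograph peak occurs at t = 4 h, so basin lag t_L = 4 − 1.0267 = 2.97 h.

t_L ≈ 2.97 h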